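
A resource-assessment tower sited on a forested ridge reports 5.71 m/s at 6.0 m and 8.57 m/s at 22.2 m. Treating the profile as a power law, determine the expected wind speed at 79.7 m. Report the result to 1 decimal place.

12.7 m/s

First find α: α = ln(V₂/V₁)/ln(z₂/z₁) = ln(8.57/5.71)/ln(22.2/6.0) = 0.40605/1.30833 = 0.3104
Extrapolate from 22.2 m to 79.7 m: V₃ = 8.57 × (79.7/22.2)^0.3104 = 8.57 × 1.4869 = 12.7427 m/s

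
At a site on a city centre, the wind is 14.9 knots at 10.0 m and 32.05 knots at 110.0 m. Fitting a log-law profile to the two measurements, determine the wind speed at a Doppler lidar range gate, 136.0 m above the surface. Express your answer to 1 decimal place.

33.6 knots

Log law: V ∝ ln(z/z₀). From the pair, with r = V₁/V₂ = 0.46490,
ln z₀ = (ln z₁ − r·ln z₂)/(1 − r) = (2.3026 − 0.46490×4.7005)/0.53510 = 0.2193 → z₀ = 1.245 m
V₃ = V₁ · ln(z₃/z₀)/ln(z₁/z₀) = 14.9 × 4.6934/2.0833 = 33.5675 knots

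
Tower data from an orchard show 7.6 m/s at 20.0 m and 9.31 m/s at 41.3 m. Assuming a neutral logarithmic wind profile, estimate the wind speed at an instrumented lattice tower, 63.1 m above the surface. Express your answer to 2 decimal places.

10.31 m/s

Log law: V ∝ ln(z/z₀). From the pair, with r = V₁/V₂ = 0.81633,
ln z₀ = (ln z₁ − r·ln z₂)/(1 − r) = (2.9957 − 0.81633×3.7209)/0.18367 = -0.2271 → z₀ = 0.7969 m
V₃ = V₁ · ln(z₃/z₀)/ln(z₁/z₀) = 7.6 × 4.3718/3.2228 = 10.3095 m/s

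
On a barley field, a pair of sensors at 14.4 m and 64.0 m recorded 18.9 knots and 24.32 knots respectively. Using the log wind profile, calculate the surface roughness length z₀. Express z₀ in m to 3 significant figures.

Log law: V(z) ∝ ln(z/z₀). With r = V₁/V₂ = 18.9/24.32 = 0.77714,
r · ln(z₂/z₀) = ln(z₁/z₀) ⇒ ln z₀ = (ln z₁ − r·ln z₂)/(1 − r)
ln z₀ = (2.66723 − 0.77714×4.15888) / 0.22286 = -2.5343
z₀ = exp(-2.5343) = 0.07932 m

z₀ ≈ 0.0793 m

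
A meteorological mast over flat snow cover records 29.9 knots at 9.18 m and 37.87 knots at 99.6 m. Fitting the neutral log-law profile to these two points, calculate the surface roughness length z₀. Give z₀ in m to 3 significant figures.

Log law: V(z) ∝ ln(z/z₀). With r = V₁/V₂ = 29.9/37.87 = 0.78954,
r · ln(z₂/z₀) = ln(z₁/z₀) ⇒ ln z₀ = (ln z₁ − r·ln z₂)/(1 − r)
ln z₀ = (2.21703 − 0.78954×4.60116) / 0.21046 = -6.7272
z₀ = exp(-6.7272) = 0.001198 m

z₀ ≈ 0.00120 m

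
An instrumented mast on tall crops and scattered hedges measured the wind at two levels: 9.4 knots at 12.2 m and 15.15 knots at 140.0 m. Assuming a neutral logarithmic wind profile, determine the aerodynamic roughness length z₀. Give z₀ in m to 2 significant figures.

z₀ ≈ 0.23 m

Log law: V(z) ∝ ln(z/z₀). With r = V₁/V₂ = 9.4/15.15 = 0.62046,
r · ln(z₂/z₀) = ln(z₁/z₀) ⇒ ln z₀ = (ln z₁ − r·ln z₂)/(1 − r)
ln z₀ = (2.50144 − 0.62046×4.94164) / 0.37954 = -1.4878
z₀ = exp(-1.4878) = 0.2259 m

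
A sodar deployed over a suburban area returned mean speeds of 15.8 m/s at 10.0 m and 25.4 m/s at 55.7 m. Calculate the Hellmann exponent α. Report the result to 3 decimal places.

α ≈ 0.276

Power law: V₂/V₁ = (z₂/z₁)^α ⇒ α = ln(V₂/V₁) / ln(z₂/z₁)
α = ln(25.4/15.8) / ln(55.7/10.0) = ln(1.6076) / ln(5.5700)
  = 0.47474 / 1.71740 = 0.27643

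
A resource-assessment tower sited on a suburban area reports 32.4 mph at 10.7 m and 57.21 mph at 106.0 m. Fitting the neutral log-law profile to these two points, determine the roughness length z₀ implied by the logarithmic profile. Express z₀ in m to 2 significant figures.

z₀ ≈ 0.54 m

Log law: V(z) ∝ ln(z/z₀). With r = V₁/V₂ = 32.4/57.21 = 0.56633,
r · ln(z₂/z₀) = ln(z₁/z₀) ⇒ ln z₀ = (ln z₁ − r·ln z₂)/(1 − r)
ln z₀ = (2.37024 − 0.56633×4.66344) / 0.43367 = -0.6245
z₀ = exp(-0.6245) = 0.5355 m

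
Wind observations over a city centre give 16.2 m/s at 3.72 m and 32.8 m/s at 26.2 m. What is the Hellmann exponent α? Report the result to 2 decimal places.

Power law: V₂/V₁ = (z₂/z₁)^α ⇒ α = ln(V₂/V₁) / ln(z₂/z₁)
α = ln(32.8/16.2) / ln(26.2/3.72) = ln(2.0247) / ln(7.0430)
  = 0.70542 / 1.95204 = 0.36138

α ≈ 0.36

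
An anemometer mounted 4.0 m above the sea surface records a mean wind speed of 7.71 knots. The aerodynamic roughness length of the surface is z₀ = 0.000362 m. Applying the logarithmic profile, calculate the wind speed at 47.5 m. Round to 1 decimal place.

Log law: V(z) ∝ ln(z/z₀), so V₂/V₁ = ln(z₂/z₀) / ln(z₁/z₀).
ln(47.5/0.000362) = 11.7846, ln(4.0/0.000362) = 9.3102
V₂ = 7.71 × 11.7846/9.3102 = 7.71 × 1.2658 = 9.7591 knots

9.8 knots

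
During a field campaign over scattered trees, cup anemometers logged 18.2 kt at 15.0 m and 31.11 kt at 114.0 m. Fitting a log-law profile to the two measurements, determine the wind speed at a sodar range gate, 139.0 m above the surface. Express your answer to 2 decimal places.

32.37 kt

Log law: V ∝ ln(z/z₀). From the pair, with r = V₁/V₂ = 0.58502,
ln z₀ = (ln z₁ − r·ln z₂)/(1 − r) = (2.7081 − 0.58502×4.7362)/0.41498 = -0.1512 → z₀ = 0.8597 m
V₃ = V₁ · ln(z₃/z₀)/ln(z₁/z₀) = 18.2 × 5.0856/2.8592 = 32.3721 kt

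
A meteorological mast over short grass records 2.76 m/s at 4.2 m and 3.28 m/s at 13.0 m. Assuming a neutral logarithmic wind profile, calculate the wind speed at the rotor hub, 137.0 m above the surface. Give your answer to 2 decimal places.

Log law: V ∝ ln(z/z₀). From the pair, with r = V₁/V₂ = 0.84146,
ln z₀ = (ln z₁ − r·ln z₂)/(1 − r) = (1.4351 − 0.84146×2.5649)/0.15854 = -4.5619 → z₀ = 0.01044 m
V₃ = V₁ · ln(z₃/z₀)/ln(z₁/z₀) = 2.76 × 9.4819/5.9970 = 4.3639 m/s

4.36 m/s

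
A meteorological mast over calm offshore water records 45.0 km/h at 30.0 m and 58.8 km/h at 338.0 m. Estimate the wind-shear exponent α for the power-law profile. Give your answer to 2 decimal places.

Power law: V₂/V₁ = (z₂/z₁)^α ⇒ α = ln(V₂/V₁) / ln(z₂/z₁)
α = ln(58.8/45.0) / ln(338.0/30.0) = ln(1.3067) / ln(11.2667)
  = 0.26748 / 2.42185 = 0.11044

α ≈ 0.11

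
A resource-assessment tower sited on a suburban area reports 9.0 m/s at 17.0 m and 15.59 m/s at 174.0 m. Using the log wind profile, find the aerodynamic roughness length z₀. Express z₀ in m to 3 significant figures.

z₀ ≈ 0.709 m

Log law: V(z) ∝ ln(z/z₀). With r = V₁/V₂ = 9.0/15.59 = 0.57729,
r · ln(z₂/z₀) = ln(z₁/z₀) ⇒ ln z₀ = (ln z₁ − r·ln z₂)/(1 − r)
ln z₀ = (2.83321 − 0.57729×5.15906) / 0.42271 = -0.3432
z₀ = exp(-0.3432) = 0.7095 m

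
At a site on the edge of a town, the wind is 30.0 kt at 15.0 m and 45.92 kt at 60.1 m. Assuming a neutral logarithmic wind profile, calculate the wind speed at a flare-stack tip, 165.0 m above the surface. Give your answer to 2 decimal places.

57.50 kt

Log law: V ∝ ln(z/z₀). From the pair, with r = V₁/V₂ = 0.65331,
ln z₀ = (ln z₁ − r·ln z₂)/(1 − r) = (2.7081 − 0.65331×4.0960)/0.34669 = 0.0925 → z₀ = 1.097 m
V₃ = V₁ · ln(z₃/z₀)/ln(z₁/z₀) = 30.0 × 5.0134/2.6155 = 57.5040 kt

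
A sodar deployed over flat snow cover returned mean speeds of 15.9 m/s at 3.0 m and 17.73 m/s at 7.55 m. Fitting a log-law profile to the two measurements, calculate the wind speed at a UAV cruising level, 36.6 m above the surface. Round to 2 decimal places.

20.86 m/s

Log law: V ∝ ln(z/z₀). From the pair, with r = V₁/V₂ = 0.89679,
ln z₀ = (ln z₁ − r·ln z₂)/(1 − r) = (1.0986 − 0.89679×2.0215)/0.10321 = -6.9203 → z₀ = 0.0009875 m
V₃ = V₁ · ln(z₃/z₀)/ln(z₁/z₀) = 15.9 × 10.5204/8.0189 = 20.8599 m/s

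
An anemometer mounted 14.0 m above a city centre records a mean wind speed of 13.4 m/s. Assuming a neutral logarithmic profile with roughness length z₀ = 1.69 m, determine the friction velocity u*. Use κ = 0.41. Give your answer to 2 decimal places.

u* ≈ 2.60 m/s

Log law: V(z) = (u*/κ) · ln(z/z₀) ⇒ u* = κ · V / ln(z/z₀)
u* = 0.41 × 13.4 / ln(14.0/1.69) = 0.41 × 13.4 / 2.1143
   = 5.4940 / 2.1143 = 2.5985 m/s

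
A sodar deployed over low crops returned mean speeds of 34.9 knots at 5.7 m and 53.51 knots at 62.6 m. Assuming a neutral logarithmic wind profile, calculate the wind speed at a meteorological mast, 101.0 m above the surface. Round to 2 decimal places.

57.22 knots

Log law: V ∝ ln(z/z₀). From the pair, with r = V₁/V₂ = 0.65221,
ln z₀ = (ln z₁ − r·ln z₂)/(1 − r) = (1.7405 − 0.65221×4.1368)/0.34779 = -2.7534 → z₀ = 0.06371 m
V₃ = V₁ · ln(z₃/z₀)/ln(z₁/z₀) = 34.9 × 7.3685/4.4939 = 57.2250 knots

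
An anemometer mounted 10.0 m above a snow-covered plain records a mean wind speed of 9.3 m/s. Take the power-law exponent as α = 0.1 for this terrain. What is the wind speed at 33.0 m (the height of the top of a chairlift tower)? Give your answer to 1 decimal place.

10.5 m/s

Power-law profile: V₂ = V₁ · (z₂/z₁)^α
V₂ = 9.3 × (33.0/10.0)^0.1 = 9.3 × (3.3000)^0.1
    = 9.3 × 1.1268 = 10.4793 m/s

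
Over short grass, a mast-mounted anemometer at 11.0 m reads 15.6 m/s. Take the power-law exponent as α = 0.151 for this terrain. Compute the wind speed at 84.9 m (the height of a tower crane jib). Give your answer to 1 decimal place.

Power-law profile: V₂ = V₁ · (z₂/z₁)^α
V₂ = 15.6 × (84.9/11.0)^0.151 = 15.6 × (7.7182)^0.151
    = 15.6 × 1.3615 = 21.2393 m/s

21.2 m/s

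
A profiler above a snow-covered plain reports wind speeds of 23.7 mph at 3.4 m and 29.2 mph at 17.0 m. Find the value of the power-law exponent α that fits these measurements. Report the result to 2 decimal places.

α ≈ 0.13

Power law: V₂/V₁ = (z₂/z₁)^α ⇒ α = ln(V₂/V₁) / ln(z₂/z₁)
α = ln(29.2/23.7) / ln(17.0/3.4) = ln(1.2321) / ln(5.0000)
  = 0.20869 / 1.60944 = 0.12967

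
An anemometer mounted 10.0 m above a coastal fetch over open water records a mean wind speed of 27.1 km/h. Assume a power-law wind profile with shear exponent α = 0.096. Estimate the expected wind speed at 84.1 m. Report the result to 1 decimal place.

Power-law profile: V₂ = V₁ · (z₂/z₁)^α
V₂ = 27.1 × (84.1/10.0)^0.096 = 27.1 × (8.4100)^0.096
    = 27.1 × 1.2268 = 33.2468 km/h

33.2 km/h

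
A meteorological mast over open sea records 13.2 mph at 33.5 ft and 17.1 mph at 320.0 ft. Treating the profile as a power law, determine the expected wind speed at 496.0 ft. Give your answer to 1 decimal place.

18.0 mph

First find α: α = ln(V₂/V₁)/ln(z₂/z₁) = ln(17.1/13.2)/ln(320.0/33.5) = 0.25886/2.25678 = 0.1147
Extrapolate from 320.0 ft to 496.0 ft: V₃ = 17.1 × (496.0/320.0)^0.1147 = 17.1 × 1.0516 = 17.9816 mph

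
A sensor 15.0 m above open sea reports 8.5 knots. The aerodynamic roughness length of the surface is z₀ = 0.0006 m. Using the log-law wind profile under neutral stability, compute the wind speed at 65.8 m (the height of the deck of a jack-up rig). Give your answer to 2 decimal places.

Log law: V(z) ∝ ln(z/z₀), so V₂/V₁ = ln(z₂/z₀) / ln(z₁/z₀).
ln(65.8/0.0006) = 11.6052, ln(15.0/0.0006) = 10.1266
V₂ = 8.5 × 11.6052/10.1266 = 8.5 × 1.1460 = 9.7411 knots

9.74 knots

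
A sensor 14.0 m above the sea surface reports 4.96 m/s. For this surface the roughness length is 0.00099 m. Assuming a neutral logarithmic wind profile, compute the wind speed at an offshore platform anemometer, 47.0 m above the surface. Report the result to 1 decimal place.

Log law: V(z) ∝ ln(z/z₀), so V₂/V₁ = ln(z₂/z₀) / ln(z₁/z₀).
ln(47.0/0.00099) = 10.7680, ln(14.0/0.00099) = 9.5569
V₂ = 4.96 × 10.7680/9.5569 = 4.96 × 1.1267 = 5.5886 m/s

5.6 m/s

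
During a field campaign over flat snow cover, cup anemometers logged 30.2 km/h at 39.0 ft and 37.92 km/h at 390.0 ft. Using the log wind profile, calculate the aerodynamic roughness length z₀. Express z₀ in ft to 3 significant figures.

Log law: V(z) ∝ ln(z/z₀). With r = V₁/V₂ = 30.2/37.92 = 0.79641,
r · ln(z₂/z₀) = ln(z₁/z₀) ⇒ ln z₀ = (ln z₁ − r·ln z₂)/(1 − r)
ln z₀ = (3.66356 − 0.79641×5.96615) / 0.20359 = -5.3440
z₀ = exp(-5.3440) = 0.004777 ft

z₀ ≈ 0.00478 ft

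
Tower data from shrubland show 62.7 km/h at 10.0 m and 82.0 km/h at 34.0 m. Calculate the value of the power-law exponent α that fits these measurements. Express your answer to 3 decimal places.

Power law: V₂/V₁ = (z₂/z₁)^α ⇒ α = ln(V₂/V₁) / ln(z₂/z₁)
α = ln(82.0/62.7) / ln(34.0/10.0) = ln(1.3078) / ln(3.4000)
  = 0.26836 / 1.22378 = 0.21929

α ≈ 0.219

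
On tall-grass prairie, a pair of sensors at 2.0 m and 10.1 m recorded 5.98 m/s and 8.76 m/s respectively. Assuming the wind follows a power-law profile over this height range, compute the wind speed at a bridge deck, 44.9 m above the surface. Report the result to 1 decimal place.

First find α: α = ln(V₂/V₁)/ln(z₂/z₁) = ln(8.76/5.98)/ln(10.1/2.0) = 0.38178/1.61939 = 0.2358
Extrapolate from 10.1 m to 44.9 m: V₃ = 8.76 × (44.9/10.1)^0.2358 = 8.76 × 1.4215 = 12.4524 m/s

12.5 m/s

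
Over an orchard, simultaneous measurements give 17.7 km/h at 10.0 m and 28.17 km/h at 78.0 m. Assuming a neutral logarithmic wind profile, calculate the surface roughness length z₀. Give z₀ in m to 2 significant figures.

z₀ ≈ 0.31 m

Log law: V(z) ∝ ln(z/z₀). With r = V₁/V₂ = 17.7/28.17 = 0.62833,
r · ln(z₂/z₀) = ln(z₁/z₀) ⇒ ln z₀ = (ln z₁ − r·ln z₂)/(1 − r)
ln z₀ = (2.30259 − 0.62833×4.35671) / 0.37167 = -1.1700
z₀ = exp(-1.1700) = 0.3104 m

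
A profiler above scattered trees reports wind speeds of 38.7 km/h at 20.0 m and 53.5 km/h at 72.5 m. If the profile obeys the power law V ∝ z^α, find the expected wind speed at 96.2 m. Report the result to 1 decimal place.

57.4 km/h

First find α: α = ln(V₂/V₁)/ln(z₂/z₁) = ln(53.5/38.7)/ln(72.5/20.0) = 0.32384/1.28785 = 0.2515
Extrapolate from 72.5 m to 96.2 m: V₃ = 53.5 × (96.2/72.5)^0.2515 = 53.5 × 1.0737 = 57.4437 km/h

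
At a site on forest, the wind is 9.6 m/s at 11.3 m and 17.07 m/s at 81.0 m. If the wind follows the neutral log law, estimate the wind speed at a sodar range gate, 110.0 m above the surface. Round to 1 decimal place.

18.2 m/s

Log law: V ∝ ln(z/z₀). From the pair, with r = V₁/V₂ = 0.56239,
ln z₀ = (ln z₁ − r·ln z₂)/(1 − r) = (2.4248 − 0.56239×4.3944)/0.43761 = -0.1065 → z₀ = 0.8990 m
V₃ = V₁ · ln(z₃/z₀)/ln(z₁/z₀) = 9.6 × 4.8070/2.5313 = 18.2306 m/s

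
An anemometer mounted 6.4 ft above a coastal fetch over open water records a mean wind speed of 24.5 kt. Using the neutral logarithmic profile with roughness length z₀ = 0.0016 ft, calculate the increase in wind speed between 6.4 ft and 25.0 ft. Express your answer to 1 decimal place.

4.0 kt

Log law: V₂ = V₁ · ln(z₂/z₀)/ln(z₁/z₀) = 24.5 × 9.6566/8.2940 = 28.5250 kt
ΔV = 28.5250 − 24.5 = 4.0250 kt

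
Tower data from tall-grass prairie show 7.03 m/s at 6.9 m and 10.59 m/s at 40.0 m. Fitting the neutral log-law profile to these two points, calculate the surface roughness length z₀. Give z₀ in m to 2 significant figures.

Log law: V(z) ∝ ln(z/z₀). With r = V₁/V₂ = 7.03/10.59 = 0.66383,
r · ln(z₂/z₀) = ln(z₁/z₀) ⇒ ln z₀ = (ln z₁ − r·ln z₂)/(1 − r)
ln z₀ = (1.93152 − 0.66383×3.68888) / 0.33617 = -1.5388
z₀ = exp(-1.5388) = 0.2146 m

z₀ ≈ 0.21 m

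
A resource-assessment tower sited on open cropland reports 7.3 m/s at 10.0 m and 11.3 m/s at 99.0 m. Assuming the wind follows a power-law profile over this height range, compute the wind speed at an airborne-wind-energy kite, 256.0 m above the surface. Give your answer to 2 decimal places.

13.54 m/s

First find α: α = ln(V₂/V₁)/ln(z₂/z₁) = ln(11.3/7.3)/ln(99.0/10.0) = 0.43693/2.29253 = 0.1906
Extrapolate from 99.0 m to 256.0 m: V₃ = 11.3 × (256.0/99.0)^0.1906 = 11.3 × 1.1985 = 13.5430 m/s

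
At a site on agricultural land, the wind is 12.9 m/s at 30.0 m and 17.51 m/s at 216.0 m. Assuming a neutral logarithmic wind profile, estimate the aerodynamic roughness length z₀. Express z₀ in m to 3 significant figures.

z₀ ≈ 0.120 m

Log law: V(z) ∝ ln(z/z₀). With r = V₁/V₂ = 12.9/17.51 = 0.73672,
r · ln(z₂/z₀) = ln(z₁/z₀) ⇒ ln z₀ = (ln z₁ − r·ln z₂)/(1 − r)
ln z₀ = (3.40120 − 0.73672×5.37528) / 0.26328 = -2.1228
z₀ = exp(-2.1228) = 0.1197 m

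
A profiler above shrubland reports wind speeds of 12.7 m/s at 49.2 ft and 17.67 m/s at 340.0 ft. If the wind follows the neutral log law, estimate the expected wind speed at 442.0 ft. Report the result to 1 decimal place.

18.3 m/s

Log law: V ∝ ln(z/z₀). From the pair, with r = V₁/V₂ = 0.71873,
ln z₀ = (ln z₁ − r·ln z₂)/(1 − r) = (3.8959 − 0.71873×5.8289)/0.28127 = -1.0437 → z₀ = 0.3522 ft
V₃ = V₁ · ln(z₃/z₀)/ln(z₁/z₀) = 12.7 × 7.1350/4.9396 = 18.3446 m/s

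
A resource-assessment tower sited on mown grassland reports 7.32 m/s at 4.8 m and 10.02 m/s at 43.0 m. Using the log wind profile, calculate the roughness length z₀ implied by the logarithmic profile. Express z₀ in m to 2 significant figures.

Log law: V(z) ∝ ln(z/z₀). With r = V₁/V₂ = 7.32/10.02 = 0.73054,
r · ln(z₂/z₀) = ln(z₁/z₀) ⇒ ln z₀ = (ln z₁ − r·ln z₂)/(1 − r)
ln z₀ = (1.56862 − 0.73054×3.76120) / 0.26946 = -4.3757
z₀ = exp(-4.3757) = 0.01258 m

z₀ ≈ 0.013 m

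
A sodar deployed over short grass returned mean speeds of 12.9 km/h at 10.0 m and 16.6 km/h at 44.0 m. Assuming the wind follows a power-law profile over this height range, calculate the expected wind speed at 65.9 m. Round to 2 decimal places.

First find α: α = ln(V₂/V₁)/ln(z₂/z₁) = ln(16.6/12.9)/ln(44.0/10.0) = 0.25218/1.48160 = 0.1702
Extrapolate from 44.0 m to 65.9 m: V₃ = 16.6 × (65.9/44.0)^0.1702 = 16.6 × 1.0712 = 17.7815 km/h

17.78 km/h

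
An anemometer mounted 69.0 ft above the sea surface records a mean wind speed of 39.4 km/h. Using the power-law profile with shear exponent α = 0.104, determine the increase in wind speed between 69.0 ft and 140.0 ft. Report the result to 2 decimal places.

Power law: V₂ = V₁ · (z₂/z₁)^α = 39.4 × (2.0290)^0.104 = 42.4085 km/h
ΔV = 42.4085 − 39.4 = 3.0085 km/h

3.01 km/h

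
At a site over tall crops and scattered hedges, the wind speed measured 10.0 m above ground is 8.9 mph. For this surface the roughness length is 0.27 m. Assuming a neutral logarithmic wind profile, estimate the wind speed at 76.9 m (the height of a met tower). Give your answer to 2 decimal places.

13.93 mph

Log law: V(z) ∝ ln(z/z₀), so V₂/V₁ = ln(z₂/z₀) / ln(z₁/z₀).
ln(76.9/0.27) = 5.6518, ln(10.0/0.27) = 3.6119
V₂ = 8.9 × 5.6518/3.6119 = 8.9 × 1.5648 = 13.9265 mph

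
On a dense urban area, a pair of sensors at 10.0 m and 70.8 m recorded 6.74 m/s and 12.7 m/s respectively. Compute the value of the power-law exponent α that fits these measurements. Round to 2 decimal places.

α ≈ 0.32

Power law: V₂/V₁ = (z₂/z₁)^α ⇒ α = ln(V₂/V₁) / ln(z₂/z₁)
α = ln(12.7/6.74) / ln(70.8/10.0) = ln(1.8843) / ln(7.0800)
  = 0.63354 / 1.95727 = 0.32369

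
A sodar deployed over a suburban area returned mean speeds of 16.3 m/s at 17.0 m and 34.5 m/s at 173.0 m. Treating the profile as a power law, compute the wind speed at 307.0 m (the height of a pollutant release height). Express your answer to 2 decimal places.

41.53 m/s

First find α: α = ln(V₂/V₁)/ln(z₂/z₁) = ln(34.5/16.3)/ln(173.0/17.0) = 0.74979/2.32008 = 0.3232
Extrapolate from 173.0 m to 307.0 m: V₃ = 34.5 × (307.0/173.0)^0.3232 = 34.5 × 1.2037 = 41.5260 m/s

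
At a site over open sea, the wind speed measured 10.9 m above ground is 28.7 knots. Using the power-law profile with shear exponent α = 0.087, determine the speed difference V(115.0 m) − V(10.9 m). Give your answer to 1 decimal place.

6.5 knots

Power law: V₂ = V₁ · (z₂/z₁)^α = 28.7 × (10.5505)^0.087 = 35.2295 knots
ΔV = 35.2295 − 28.7 = 6.5295 knots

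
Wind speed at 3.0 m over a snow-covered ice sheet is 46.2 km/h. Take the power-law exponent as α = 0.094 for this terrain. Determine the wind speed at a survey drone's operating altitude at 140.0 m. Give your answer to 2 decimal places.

66.30 km/h

Power-law profile: V₂ = V₁ · (z₂/z₁)^α
V₂ = 46.2 × (140.0/3.0)^0.094 = 46.2 × (46.6667)^0.094
    = 46.2 × 1.4351 = 66.3023 km/h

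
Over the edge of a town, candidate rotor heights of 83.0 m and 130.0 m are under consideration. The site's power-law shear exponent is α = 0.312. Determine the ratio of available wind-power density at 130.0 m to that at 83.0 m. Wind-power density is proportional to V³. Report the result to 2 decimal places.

1.52

Speed ratio: V_B/V_A = (z_B/z_A)^α = (130.0/83.0)^0.312 = (1.5663)^0.312 = 1.15027
Power-density ratio: P_B/P_A = (V_B/V_A)³ = (1.15027)³ = 1.52193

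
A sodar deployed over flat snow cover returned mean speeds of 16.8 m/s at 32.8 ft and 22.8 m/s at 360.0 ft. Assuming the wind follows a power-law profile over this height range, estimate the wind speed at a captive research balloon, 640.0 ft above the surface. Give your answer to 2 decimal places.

24.54 m/s

First find α: α = ln(V₂/V₁)/ln(z₂/z₁) = ln(22.8/16.8)/ln(360.0/32.8) = 0.30538/2.39568 = 0.1275
Extrapolate from 360.0 ft to 640.0 ft: V₃ = 22.8 × (640.0/360.0)^0.1275 = 22.8 × 1.0761 = 24.5351 m/s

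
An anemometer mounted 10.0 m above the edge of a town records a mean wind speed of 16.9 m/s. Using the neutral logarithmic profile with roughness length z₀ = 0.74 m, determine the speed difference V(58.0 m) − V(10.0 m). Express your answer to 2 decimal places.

11.41 m/s

Log law: V₂ = V₁ · ln(z₂/z₀)/ln(z₁/z₀) = 16.9 × 4.3615/2.6037 = 28.3099 m/s
ΔV = 28.3099 − 16.9 = 11.4099 m/s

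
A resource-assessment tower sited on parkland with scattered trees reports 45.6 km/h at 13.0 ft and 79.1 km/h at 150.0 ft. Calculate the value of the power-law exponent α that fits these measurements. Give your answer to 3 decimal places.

α ≈ 0.225

Power law: V₂/V₁ = (z₂/z₁)^α ⇒ α = ln(V₂/V₁) / ln(z₂/z₁)
α = ln(79.1/45.6) / ln(150.0/13.0) = ln(1.7346) / ln(11.5385)
  = 0.55081 / 2.44569 = 0.22522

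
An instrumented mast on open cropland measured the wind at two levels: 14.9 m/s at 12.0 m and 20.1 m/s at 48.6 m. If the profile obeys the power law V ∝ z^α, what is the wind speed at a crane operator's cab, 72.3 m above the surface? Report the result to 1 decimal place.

21.9 m/s

First find α: α = ln(V₂/V₁)/ln(z₂/z₁) = ln(20.1/14.9)/ln(48.6/12.0) = 0.29936/1.39872 = 0.2140
Extrapolate from 48.6 m to 72.3 m: V₃ = 20.1 × (72.3/48.6)^0.2140 = 20.1 × 1.0887 = 21.8834 m/s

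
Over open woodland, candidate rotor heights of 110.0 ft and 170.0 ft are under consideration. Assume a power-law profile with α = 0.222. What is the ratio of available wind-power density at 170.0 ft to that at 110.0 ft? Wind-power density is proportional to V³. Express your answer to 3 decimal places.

1.336

Speed ratio: V_B/V_A = (z_B/z_A)^α = (170.0/110.0)^0.222 = (1.5455)^0.222 = 1.10146
Power-density ratio: P_B/P_A = (V_B/V_A)³ = (1.10146)³ = 1.33632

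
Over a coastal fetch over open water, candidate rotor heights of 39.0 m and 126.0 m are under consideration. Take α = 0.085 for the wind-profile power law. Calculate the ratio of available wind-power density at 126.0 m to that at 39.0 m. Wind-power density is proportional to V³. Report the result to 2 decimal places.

1.35

Speed ratio: V_B/V_A = (z_B/z_A)^α = (126.0/39.0)^0.085 = (3.2308)^0.085 = 1.10482
Power-density ratio: P_B/P_A = (V_B/V_A)³ = (1.10482)³ = 1.34857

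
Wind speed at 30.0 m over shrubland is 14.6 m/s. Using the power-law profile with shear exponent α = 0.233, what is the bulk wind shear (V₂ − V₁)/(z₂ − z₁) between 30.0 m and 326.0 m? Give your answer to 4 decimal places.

Power law: V₂ = V₁ · (z₂/z₁)^α = 14.6 × (10.8667)^0.233 = 25.4544 m/s
ΔV/Δz = (25.4544 − 14.6)/(326.0 − 30.0) = 10.8544/296.0000 = 0.03667 m/s/m

0.0367 m/s/m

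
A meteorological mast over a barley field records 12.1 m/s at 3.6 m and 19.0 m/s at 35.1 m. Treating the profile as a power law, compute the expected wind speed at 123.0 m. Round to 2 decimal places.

First find α: α = ln(V₂/V₁)/ln(z₂/z₁) = ln(19.0/12.1)/ln(35.1/3.6) = 0.45123/2.27727 = 0.1981
Extrapolate from 35.1 m to 123.0 m: V₃ = 19.0 × (123.0/35.1)^0.1981 = 19.0 × 1.2821 = 24.3593 m/s

24.36 m/s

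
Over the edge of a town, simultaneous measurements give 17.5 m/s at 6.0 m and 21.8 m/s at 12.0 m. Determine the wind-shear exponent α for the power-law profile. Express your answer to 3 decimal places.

Power law: V₂/V₁ = (z₂/z₁)^α ⇒ α = ln(V₂/V₁) / ln(z₂/z₁)
α = ln(21.8/17.5) / ln(12.0/6.0) = ln(1.2457) / ln(2.0000)
  = 0.21971 / 0.69315 = 0.31697

α ≈ 0.317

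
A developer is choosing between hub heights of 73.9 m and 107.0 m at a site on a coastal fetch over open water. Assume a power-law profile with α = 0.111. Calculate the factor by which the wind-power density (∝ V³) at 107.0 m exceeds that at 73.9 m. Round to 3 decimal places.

Speed ratio: V_B/V_A = (z_B/z_A)^α = (107.0/73.9)^0.111 = (1.4479)^0.111 = 1.04194
Power-density ratio: P_B/P_A = (V_B/V_A)³ = (1.04194)³ = 1.13117

1.131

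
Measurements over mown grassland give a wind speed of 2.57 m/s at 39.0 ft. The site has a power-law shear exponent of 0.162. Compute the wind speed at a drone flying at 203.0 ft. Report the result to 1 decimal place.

3.4 m/s

Power-law profile: V₂ = V₁ · (z₂/z₁)^α
V₂ = 2.57 × (203.0/39.0)^0.162 = 2.57 × (5.2051)^0.162
    = 2.57 × 1.3064 = 3.3573 m/s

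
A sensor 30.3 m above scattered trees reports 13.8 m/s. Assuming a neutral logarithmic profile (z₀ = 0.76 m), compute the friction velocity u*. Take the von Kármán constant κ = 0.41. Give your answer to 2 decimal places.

Log law: V(z) = (u*/κ) · ln(z/z₀) ⇒ u* = κ · V / ln(z/z₀)
u* = 0.41 × 13.8 / ln(30.3/0.76) = 0.41 × 13.8 / 3.6856
   = 5.6580 / 3.6856 = 1.5352 m/s

u* ≈ 1.54 m/s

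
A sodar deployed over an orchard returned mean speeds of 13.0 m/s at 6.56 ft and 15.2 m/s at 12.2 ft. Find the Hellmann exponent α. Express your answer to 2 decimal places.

α ≈ 0.25

Power law: V₂/V₁ = (z₂/z₁)^α ⇒ α = ln(V₂/V₁) / ln(z₂/z₁)
α = ln(15.2/13.0) / ln(12.2/6.56) = ln(1.1692) / ln(1.8598)
  = 0.15635 / 0.62045 = 0.25199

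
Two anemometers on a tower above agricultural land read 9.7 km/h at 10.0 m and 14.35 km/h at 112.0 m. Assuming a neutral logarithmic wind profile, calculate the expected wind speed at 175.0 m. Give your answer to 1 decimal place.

15.2 km/h

Log law: V ∝ ln(z/z₀). From the pair, with r = V₁/V₂ = 0.67596,
ln z₀ = (ln z₁ − r·ln z₂)/(1 − r) = (2.3026 − 0.67596×4.7185)/0.32404 = -2.7371 → z₀ = 0.06476 m
V₃ = V₁ · ln(z₃/z₀)/ln(z₁/z₀) = 9.7 × 7.9018/5.0396 = 15.2090 km/h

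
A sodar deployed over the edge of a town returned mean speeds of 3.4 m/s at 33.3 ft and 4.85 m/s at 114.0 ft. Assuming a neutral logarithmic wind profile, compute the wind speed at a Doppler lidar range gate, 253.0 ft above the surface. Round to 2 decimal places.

5.79 m/s

Log law: V ∝ ln(z/z₀). From the pair, with r = V₁/V₂ = 0.70103,
ln z₀ = (ln z₁ − r·ln z₂)/(1 − r) = (3.5056 − 0.70103×4.7362)/0.29897 = 0.6199 → z₀ = 1.859 ft
V₃ = V₁ · ln(z₃/z₀)/ln(z₁/z₀) = 3.4 × 4.9135/2.8856 = 5.7893 m/s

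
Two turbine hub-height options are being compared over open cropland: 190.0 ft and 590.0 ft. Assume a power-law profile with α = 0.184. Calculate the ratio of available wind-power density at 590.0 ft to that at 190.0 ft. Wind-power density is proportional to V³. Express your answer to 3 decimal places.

Speed ratio: V_B/V_A = (z_B/z_A)^α = (590.0/190.0)^0.184 = (3.1053)^0.184 = 1.23182
Power-density ratio: P_B/P_A = (V_B/V_A)³ = (1.23182)³ = 1.86912

1.869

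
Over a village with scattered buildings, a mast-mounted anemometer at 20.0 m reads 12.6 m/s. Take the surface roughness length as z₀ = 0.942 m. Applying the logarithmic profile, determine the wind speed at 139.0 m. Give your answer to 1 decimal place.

Log law: V(z) ∝ ln(z/z₀), so V₂/V₁ = ln(z₂/z₀) / ln(z₁/z₀).
ln(139.0/0.942) = 4.9942, ln(20.0/0.942) = 3.0555
V₂ = 12.6 × 4.9942/3.0555 = 12.6 × 1.6345 = 20.5949 m/s

20.6 m/s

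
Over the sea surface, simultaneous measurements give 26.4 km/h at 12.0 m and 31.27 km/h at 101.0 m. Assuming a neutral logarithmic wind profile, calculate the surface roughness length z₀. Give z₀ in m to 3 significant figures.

Log law: V(z) ∝ ln(z/z₀). With r = V₁/V₂ = 26.4/31.27 = 0.84426,
r · ln(z₂/z₀) = ln(z₁/z₀) ⇒ ln z₀ = (ln z₁ − r·ln z₂)/(1 − r)
ln z₀ = (2.48491 − 0.84426×4.61512) / 0.15574 = -9.0629
z₀ = exp(-9.0629) = 0.0001159 m

z₀ ≈ 0.000116 m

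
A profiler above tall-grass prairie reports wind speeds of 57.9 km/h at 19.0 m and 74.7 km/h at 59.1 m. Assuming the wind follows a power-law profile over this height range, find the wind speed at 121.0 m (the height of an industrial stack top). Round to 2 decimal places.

87.74 km/h

First find α: α = ln(V₂/V₁)/ln(z₂/z₁) = ln(74.7/57.9)/ln(59.1/19.0) = 0.25476/1.13479 = 0.2245
Extrapolate from 59.1 m to 121.0 m: V₃ = 74.7 × (121.0/59.1)^0.2245 = 74.7 × 1.1745 = 87.7375 km/h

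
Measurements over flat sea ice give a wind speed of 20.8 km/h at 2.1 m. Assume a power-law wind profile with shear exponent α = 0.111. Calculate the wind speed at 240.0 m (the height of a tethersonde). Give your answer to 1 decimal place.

35.2 km/h

Power-law profile: V₂ = V₁ · (z₂/z₁)^α
V₂ = 20.8 × (240.0/2.1)^0.111 = 20.8 × (114.2857)^0.111
    = 20.8 × 1.6921 = 35.1966 km/h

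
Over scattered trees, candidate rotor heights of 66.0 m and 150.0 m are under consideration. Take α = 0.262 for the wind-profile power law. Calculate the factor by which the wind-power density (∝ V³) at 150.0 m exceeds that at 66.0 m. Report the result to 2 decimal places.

1.91

Speed ratio: V_B/V_A = (z_B/z_A)^α = (150.0/66.0)^0.262 = (2.2727)^0.262 = 1.23998
Power-density ratio: P_B/P_A = (V_B/V_A)³ = (1.23998)³ = 1.90654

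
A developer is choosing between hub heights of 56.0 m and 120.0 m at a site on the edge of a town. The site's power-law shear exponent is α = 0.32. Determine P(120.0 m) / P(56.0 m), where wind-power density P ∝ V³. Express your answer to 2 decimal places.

2.08

Speed ratio: V_B/V_A = (z_B/z_A)^α = (120.0/56.0)^0.32 = (2.1429)^0.32 = 1.27620
Power-density ratio: P_B/P_A = (V_B/V_A)³ = (1.27620)³ = 2.07852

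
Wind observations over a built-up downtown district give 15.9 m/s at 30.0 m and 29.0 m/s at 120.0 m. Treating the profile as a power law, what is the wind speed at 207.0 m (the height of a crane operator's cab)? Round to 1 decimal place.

First find α: α = ln(V₂/V₁)/ln(z₂/z₁) = ln(29.0/15.9)/ln(120.0/30.0) = 0.60098/1.38629 = 0.4335
Extrapolate from 120.0 m to 207.0 m: V₃ = 29.0 × (207.0/120.0)^0.4335 = 29.0 × 1.2666 = 36.7324 m/s

36.7 m/s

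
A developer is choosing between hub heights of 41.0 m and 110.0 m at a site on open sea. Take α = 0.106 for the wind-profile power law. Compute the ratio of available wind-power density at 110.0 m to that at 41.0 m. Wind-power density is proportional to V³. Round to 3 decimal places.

Speed ratio: V_B/V_A = (z_B/z_A)^α = (110.0/41.0)^0.106 = (2.6829)^0.106 = 1.11028
Power-density ratio: P_B/P_A = (V_B/V_A)³ = (1.11028)³ = 1.36867

1.369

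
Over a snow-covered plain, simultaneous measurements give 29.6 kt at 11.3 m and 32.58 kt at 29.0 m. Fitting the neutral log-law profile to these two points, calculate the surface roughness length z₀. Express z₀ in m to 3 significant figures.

z₀ ≈ 0.000971 m

Log law: V(z) ∝ ln(z/z₀). With r = V₁/V₂ = 29.6/32.58 = 0.90853,
r · ln(z₂/z₀) = ln(z₁/z₀) ⇒ ln z₀ = (ln z₁ − r·ln z₂)/(1 − r)
ln z₀ = (2.42480 − 0.90853×3.36730) / 0.09147 = -6.9369
z₀ = exp(-6.9369) = 0.0009713 m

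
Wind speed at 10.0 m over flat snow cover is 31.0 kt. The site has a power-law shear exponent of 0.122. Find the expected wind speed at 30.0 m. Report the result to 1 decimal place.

35.4 kt

Power-law profile: V₂ = V₁ · (z₂/z₁)^α
V₂ = 31.0 × (30.0/10.0)^0.122 = 31.0 × (3.0000)^0.122
    = 31.0 × 1.1434 = 35.4463 kt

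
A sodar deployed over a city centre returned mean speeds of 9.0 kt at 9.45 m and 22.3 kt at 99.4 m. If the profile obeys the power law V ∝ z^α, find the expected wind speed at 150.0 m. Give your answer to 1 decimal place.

26.1 kt

First find α: α = ln(V₂/V₁)/ln(z₂/z₁) = ln(22.3/9.0)/ln(99.4/9.45) = 0.90736/2.35314 = 0.3856
Extrapolate from 99.4 m to 150.0 m: V₃ = 22.3 × (150.0/99.4)^0.3856 = 22.3 × 1.1719 = 26.1344 kt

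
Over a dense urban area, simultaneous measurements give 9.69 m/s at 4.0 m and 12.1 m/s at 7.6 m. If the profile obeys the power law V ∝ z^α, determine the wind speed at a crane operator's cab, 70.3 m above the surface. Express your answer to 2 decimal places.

First find α: α = ln(V₂/V₁)/ln(z₂/z₁) = ln(12.1/9.69)/ln(7.6/4.0) = 0.22211/0.64185 = 0.3460
Extrapolate from 7.6 m to 70.3 m: V₃ = 12.1 × (70.3/7.6)^0.3460 = 12.1 × 2.1594 = 26.1285 m/s

26.13 m/s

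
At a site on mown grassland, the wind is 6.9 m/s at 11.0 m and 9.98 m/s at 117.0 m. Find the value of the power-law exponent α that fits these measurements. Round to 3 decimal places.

α ≈ 0.156

Power law: V₂/V₁ = (z₂/z₁)^α ⇒ α = ln(V₂/V₁) / ln(z₂/z₁)
α = ln(9.98/6.9) / ln(117.0/11.0) = ln(1.4464) / ln(10.6364)
  = 0.36906 / 2.36428 = 0.15610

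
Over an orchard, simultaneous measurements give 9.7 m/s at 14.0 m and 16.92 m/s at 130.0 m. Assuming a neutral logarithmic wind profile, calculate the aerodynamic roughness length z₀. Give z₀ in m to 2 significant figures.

z₀ ≈ 0.70 m

Log law: V(z) ∝ ln(z/z₀). With r = V₁/V₂ = 9.7/16.92 = 0.57329,
r · ln(z₂/z₀) = ln(z₁/z₀) ⇒ ln z₀ = (ln z₁ − r·ln z₂)/(1 − r)
ln z₀ = (2.63906 − 0.57329×4.86753) / 0.42671 = -0.3549
z₀ = exp(-0.3549) = 0.7013 m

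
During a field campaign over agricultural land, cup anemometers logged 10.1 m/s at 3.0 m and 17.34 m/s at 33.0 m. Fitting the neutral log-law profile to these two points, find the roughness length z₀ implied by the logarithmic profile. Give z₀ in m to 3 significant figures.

Log law: V(z) ∝ ln(z/z₀). With r = V₁/V₂ = 10.1/17.34 = 0.58247,
r · ln(z₂/z₀) = ln(z₁/z₀) ⇒ ln z₀ = (ln z₁ − r·ln z₂)/(1 − r)
ln z₀ = (1.09861 − 0.58247×3.49651) / 0.41753 = -2.2465
z₀ = exp(-2.2465) = 0.1058 m

z₀ ≈ 0.106 m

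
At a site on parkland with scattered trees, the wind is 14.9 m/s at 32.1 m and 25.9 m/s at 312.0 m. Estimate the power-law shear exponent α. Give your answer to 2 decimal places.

Power law: V₂/V₁ = (z₂/z₁)^α ⇒ α = ln(V₂/V₁) / ln(z₂/z₁)
α = ln(25.9/14.9) / ln(312.0/32.1) = ln(1.7383) / ln(9.7196)
  = 0.55288 / 2.27415 = 0.24312

α ≈ 0.24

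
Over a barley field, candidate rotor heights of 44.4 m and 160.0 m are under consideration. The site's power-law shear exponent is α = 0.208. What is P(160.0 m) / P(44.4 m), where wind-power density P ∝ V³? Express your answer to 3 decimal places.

Speed ratio: V_B/V_A = (z_B/z_A)^α = (160.0/44.4)^0.208 = (3.6036)^0.208 = 1.30557
Power-density ratio: P_B/P_A = (V_B/V_A)³ = (1.30557)³ = 2.22538

2.225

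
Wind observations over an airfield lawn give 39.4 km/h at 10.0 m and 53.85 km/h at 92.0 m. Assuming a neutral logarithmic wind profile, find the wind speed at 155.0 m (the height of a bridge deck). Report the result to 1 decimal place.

Log law: V ∝ ln(z/z₀). From the pair, with r = V₁/V₂ = 0.73166,
ln z₀ = (ln z₁ − r·ln z₂)/(1 − r) = (2.3026 − 0.73166×4.5218)/0.26834 = -3.7484 → z₀ = 0.02356 m
V₃ = V₁ · ln(z₃/z₀)/ln(z₁/z₀) = 39.4 × 8.7918/6.0510 = 57.2466 km/h

57.2 km/h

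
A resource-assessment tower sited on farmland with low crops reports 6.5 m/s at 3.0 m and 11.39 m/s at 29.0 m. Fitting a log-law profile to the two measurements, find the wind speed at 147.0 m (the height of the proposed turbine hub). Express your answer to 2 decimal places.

Log law: V ∝ ln(z/z₀). From the pair, with r = V₁/V₂ = 0.57068,
ln z₀ = (ln z₁ − r·ln z₂)/(1 − r) = (1.0986 − 0.57068×3.3673)/0.42932 = -1.9170 → z₀ = 0.1470 m
V₃ = V₁ · ln(z₃/z₀)/ln(z₁/z₀) = 6.5 × 6.9075/3.0156 = 14.8886 m/s

14.89 m/s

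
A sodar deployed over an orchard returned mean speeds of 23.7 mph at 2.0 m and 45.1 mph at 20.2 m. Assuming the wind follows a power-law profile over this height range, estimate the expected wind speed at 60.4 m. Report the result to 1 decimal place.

61.2 mph

First find α: α = ln(V₂/V₁)/ln(z₂/z₁) = ln(45.1/23.7)/ln(20.2/2.0) = 0.64341/2.31254 = 0.2782
Extrapolate from 20.2 m to 60.4 m: V₃ = 45.1 × (60.4/20.2)^0.2782 = 45.1 × 1.3563 = 61.1680 mph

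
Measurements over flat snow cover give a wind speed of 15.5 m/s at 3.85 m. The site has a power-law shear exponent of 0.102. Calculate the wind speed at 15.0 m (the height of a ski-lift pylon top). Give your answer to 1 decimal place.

17.8 m/s

Power-law profile: V₂ = V₁ · (z₂/z₁)^α
V₂ = 15.5 × (15.0/3.85)^0.102 = 15.5 × (3.8961)^0.102
    = 15.5 × 1.1488 = 17.8064 m/s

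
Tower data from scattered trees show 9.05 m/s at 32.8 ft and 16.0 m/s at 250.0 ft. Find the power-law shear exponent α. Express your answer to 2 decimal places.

Power law: V₂/V₁ = (z₂/z₁)^α ⇒ α = ln(V₂/V₁) / ln(z₂/z₁)
α = ln(16.0/9.05) / ln(250.0/32.8) = ln(1.7680) / ln(7.6220)
  = 0.56982 / 2.03103 = 0.28056

α ≈ 0.28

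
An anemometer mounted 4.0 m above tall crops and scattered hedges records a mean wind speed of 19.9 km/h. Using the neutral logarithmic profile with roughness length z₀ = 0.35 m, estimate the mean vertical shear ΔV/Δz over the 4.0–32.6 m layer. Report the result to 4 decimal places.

Log law: V₂ = V₁ · ln(z₂/z₀)/ln(z₁/z₀) = 19.9 × 4.5341/2.4361 = 37.0382 km/h
ΔV/Δz = (37.0382 − 19.9)/(32.6 − 4.0) = 17.1382/28.6000 = 0.59924 km/h/m

0.5992 km/h/m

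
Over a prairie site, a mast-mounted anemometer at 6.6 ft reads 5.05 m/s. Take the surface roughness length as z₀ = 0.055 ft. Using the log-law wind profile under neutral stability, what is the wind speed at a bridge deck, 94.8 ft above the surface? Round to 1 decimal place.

Log law: V(z) ∝ ln(z/z₀), so V₂/V₁ = ln(z₂/z₀) / ln(z₁/z₀).
ln(94.8/0.055) = 7.4522, ln(6.6/0.055) = 4.7875
V₂ = 5.05 × 7.4522/4.7875 = 5.05 × 1.5566 = 7.8608 m/s

7.9 m/s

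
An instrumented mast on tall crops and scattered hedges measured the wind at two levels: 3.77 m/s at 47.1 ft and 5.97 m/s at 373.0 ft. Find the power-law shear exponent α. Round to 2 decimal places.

Power law: V₂/V₁ = (z₂/z₁)^α ⇒ α = ln(V₂/V₁) / ln(z₂/z₁)
α = ln(5.97/3.77) / ln(373.0/47.1) = ln(1.5836) / ln(7.9193)
  = 0.45967 / 2.06931 = 0.22214

α ≈ 0.22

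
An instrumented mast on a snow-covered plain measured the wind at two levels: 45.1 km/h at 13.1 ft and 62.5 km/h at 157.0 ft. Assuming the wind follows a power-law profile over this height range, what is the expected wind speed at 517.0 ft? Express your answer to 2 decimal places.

First find α: α = ln(V₂/V₁)/ln(z₂/z₁) = ln(62.5/45.1)/ln(157.0/13.1) = 0.32628/2.48363 = 0.1314
Extrapolate from 157.0 ft to 517.0 ft: V₃ = 62.5 × (517.0/157.0)^0.1314 = 62.5 × 1.1695 = 73.0934 km/h

73.09 km/h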